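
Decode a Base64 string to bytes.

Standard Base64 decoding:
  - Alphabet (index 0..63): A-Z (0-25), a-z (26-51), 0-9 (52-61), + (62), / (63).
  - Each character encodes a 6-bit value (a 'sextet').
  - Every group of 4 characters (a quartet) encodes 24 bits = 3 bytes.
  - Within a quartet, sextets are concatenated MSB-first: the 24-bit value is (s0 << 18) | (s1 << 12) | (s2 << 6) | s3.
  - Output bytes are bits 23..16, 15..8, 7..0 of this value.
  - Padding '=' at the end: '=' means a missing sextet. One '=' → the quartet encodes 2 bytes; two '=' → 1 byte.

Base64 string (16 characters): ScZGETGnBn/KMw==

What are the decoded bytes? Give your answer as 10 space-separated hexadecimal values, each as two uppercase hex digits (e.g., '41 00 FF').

After char 0 ('S'=18): chars_in_quartet=1 acc=0x12 bytes_emitted=0
After char 1 ('c'=28): chars_in_quartet=2 acc=0x49C bytes_emitted=0
After char 2 ('Z'=25): chars_in_quartet=3 acc=0x12719 bytes_emitted=0
After char 3 ('G'=6): chars_in_quartet=4 acc=0x49C646 -> emit 49 C6 46, reset; bytes_emitted=3
After char 4 ('E'=4): chars_in_quartet=1 acc=0x4 bytes_emitted=3
After char 5 ('T'=19): chars_in_quartet=2 acc=0x113 bytes_emitted=3
After char 6 ('G'=6): chars_in_quartet=3 acc=0x44C6 bytes_emitted=3
After char 7 ('n'=39): chars_in_quartet=4 acc=0x1131A7 -> emit 11 31 A7, reset; bytes_emitted=6
After char 8 ('B'=1): chars_in_quartet=1 acc=0x1 bytes_emitted=6
After char 9 ('n'=39): chars_in_quartet=2 acc=0x67 bytes_emitted=6
After char 10 ('/'=63): chars_in_quartet=3 acc=0x19FF bytes_emitted=6
After char 11 ('K'=10): chars_in_quartet=4 acc=0x67FCA -> emit 06 7F CA, reset; bytes_emitted=9
After char 12 ('M'=12): chars_in_quartet=1 acc=0xC bytes_emitted=9
After char 13 ('w'=48): chars_in_quartet=2 acc=0x330 bytes_emitted=9
Padding '==': partial quartet acc=0x330 -> emit 33; bytes_emitted=10

Answer: 49 C6 46 11 31 A7 06 7F CA 33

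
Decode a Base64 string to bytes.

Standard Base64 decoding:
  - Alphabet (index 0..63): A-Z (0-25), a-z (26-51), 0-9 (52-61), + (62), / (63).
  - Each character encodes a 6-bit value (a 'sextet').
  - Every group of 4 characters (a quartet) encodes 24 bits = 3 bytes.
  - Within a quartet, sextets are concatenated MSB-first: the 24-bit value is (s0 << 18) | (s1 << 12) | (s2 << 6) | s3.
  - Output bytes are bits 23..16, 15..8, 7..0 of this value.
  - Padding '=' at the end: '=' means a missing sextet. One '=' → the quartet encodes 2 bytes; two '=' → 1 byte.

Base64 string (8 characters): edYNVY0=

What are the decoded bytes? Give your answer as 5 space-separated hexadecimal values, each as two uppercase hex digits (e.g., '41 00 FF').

Answer: 79 D6 0D 55 8D

Derivation:
After char 0 ('e'=30): chars_in_quartet=1 acc=0x1E bytes_emitted=0
After char 1 ('d'=29): chars_in_quartet=2 acc=0x79D bytes_emitted=0
After char 2 ('Y'=24): chars_in_quartet=3 acc=0x1E758 bytes_emitted=0
After char 3 ('N'=13): chars_in_quartet=4 acc=0x79D60D -> emit 79 D6 0D, reset; bytes_emitted=3
After char 4 ('V'=21): chars_in_quartet=1 acc=0x15 bytes_emitted=3
After char 5 ('Y'=24): chars_in_quartet=2 acc=0x558 bytes_emitted=3
After char 6 ('0'=52): chars_in_quartet=3 acc=0x15634 bytes_emitted=3
Padding '=': partial quartet acc=0x15634 -> emit 55 8D; bytes_emitted=5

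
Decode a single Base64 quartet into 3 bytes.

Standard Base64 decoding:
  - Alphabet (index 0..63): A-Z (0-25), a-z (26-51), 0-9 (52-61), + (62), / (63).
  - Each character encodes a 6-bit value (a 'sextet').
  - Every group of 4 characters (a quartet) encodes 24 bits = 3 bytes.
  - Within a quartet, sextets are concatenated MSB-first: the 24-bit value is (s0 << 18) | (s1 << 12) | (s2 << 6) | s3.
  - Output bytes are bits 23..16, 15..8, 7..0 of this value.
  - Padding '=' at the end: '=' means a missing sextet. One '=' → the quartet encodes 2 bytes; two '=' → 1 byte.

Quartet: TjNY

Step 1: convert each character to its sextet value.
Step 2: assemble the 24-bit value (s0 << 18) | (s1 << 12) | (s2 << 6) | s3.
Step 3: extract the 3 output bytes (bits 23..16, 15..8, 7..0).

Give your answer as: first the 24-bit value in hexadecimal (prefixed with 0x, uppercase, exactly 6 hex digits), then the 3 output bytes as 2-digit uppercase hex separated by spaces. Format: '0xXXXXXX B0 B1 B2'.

Answer: 0x4E3358 4E 33 58

Derivation:
Sextets: T=19, j=35, N=13, Y=24
24-bit: (19<<18) | (35<<12) | (13<<6) | 24
      = 0x4C0000 | 0x023000 | 0x000340 | 0x000018
      = 0x4E3358
Bytes: (v>>16)&0xFF=4E, (v>>8)&0xFF=33, v&0xFF=58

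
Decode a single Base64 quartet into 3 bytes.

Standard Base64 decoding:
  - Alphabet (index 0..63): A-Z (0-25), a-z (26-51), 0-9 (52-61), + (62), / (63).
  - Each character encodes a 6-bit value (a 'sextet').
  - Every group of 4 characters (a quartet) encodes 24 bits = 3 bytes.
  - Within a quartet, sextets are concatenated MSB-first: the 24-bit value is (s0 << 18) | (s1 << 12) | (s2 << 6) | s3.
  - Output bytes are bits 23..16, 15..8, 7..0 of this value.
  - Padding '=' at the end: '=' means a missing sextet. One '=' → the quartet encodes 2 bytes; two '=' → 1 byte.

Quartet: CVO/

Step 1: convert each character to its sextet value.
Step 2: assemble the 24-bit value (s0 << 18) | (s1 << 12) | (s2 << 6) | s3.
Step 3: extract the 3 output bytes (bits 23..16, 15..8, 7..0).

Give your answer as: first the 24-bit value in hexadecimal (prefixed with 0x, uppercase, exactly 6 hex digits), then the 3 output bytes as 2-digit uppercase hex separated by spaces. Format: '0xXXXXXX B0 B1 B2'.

Answer: 0x0953BF 09 53 BF

Derivation:
Sextets: C=2, V=21, O=14, /=63
24-bit: (2<<18) | (21<<12) | (14<<6) | 63
      = 0x080000 | 0x015000 | 0x000380 | 0x00003F
      = 0x0953BF
Bytes: (v>>16)&0xFF=09, (v>>8)&0xFF=53, v&0xFF=BF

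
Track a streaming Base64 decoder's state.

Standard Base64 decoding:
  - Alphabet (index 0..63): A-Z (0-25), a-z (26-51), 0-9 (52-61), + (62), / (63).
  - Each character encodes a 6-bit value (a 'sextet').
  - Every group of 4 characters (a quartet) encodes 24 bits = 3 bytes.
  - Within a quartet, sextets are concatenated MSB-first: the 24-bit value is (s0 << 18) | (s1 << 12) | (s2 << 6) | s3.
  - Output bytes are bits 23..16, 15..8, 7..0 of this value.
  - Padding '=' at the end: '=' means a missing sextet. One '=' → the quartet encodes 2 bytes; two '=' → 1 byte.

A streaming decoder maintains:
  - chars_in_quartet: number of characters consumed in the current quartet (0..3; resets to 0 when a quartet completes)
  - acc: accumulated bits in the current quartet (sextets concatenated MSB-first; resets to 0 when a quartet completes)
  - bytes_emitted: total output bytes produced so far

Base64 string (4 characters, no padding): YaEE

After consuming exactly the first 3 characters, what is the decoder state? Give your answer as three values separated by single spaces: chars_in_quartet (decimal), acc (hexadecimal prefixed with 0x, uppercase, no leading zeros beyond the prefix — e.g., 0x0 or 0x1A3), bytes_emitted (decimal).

Answer: 3 0x18684 0

Derivation:
After char 0 ('Y'=24): chars_in_quartet=1 acc=0x18 bytes_emitted=0
After char 1 ('a'=26): chars_in_quartet=2 acc=0x61A bytes_emitted=0
After char 2 ('E'=4): chars_in_quartet=3 acc=0x18684 bytes_emitted=0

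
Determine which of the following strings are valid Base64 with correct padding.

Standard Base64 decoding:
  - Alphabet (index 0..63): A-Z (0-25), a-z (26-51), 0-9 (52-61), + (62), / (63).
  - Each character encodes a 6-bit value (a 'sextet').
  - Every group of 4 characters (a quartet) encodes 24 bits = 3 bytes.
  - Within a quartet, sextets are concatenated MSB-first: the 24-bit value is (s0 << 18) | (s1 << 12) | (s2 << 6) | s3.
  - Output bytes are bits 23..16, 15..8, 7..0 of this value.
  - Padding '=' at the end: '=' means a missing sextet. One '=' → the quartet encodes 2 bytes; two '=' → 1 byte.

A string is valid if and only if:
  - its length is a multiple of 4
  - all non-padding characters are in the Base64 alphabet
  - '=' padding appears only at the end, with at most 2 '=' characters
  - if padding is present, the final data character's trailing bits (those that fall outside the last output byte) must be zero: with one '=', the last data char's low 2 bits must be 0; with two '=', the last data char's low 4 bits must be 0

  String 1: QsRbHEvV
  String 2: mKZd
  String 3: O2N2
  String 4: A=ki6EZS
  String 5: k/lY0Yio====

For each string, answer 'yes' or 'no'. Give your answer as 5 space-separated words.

String 1: 'QsRbHEvV' → valid
String 2: 'mKZd' → valid
String 3: 'O2N2' → valid
String 4: 'A=ki6EZS' → invalid (bad char(s): ['=']; '=' in middle)
String 5: 'k/lY0Yio====' → invalid (4 pad chars (max 2))

Answer: yes yes yes no no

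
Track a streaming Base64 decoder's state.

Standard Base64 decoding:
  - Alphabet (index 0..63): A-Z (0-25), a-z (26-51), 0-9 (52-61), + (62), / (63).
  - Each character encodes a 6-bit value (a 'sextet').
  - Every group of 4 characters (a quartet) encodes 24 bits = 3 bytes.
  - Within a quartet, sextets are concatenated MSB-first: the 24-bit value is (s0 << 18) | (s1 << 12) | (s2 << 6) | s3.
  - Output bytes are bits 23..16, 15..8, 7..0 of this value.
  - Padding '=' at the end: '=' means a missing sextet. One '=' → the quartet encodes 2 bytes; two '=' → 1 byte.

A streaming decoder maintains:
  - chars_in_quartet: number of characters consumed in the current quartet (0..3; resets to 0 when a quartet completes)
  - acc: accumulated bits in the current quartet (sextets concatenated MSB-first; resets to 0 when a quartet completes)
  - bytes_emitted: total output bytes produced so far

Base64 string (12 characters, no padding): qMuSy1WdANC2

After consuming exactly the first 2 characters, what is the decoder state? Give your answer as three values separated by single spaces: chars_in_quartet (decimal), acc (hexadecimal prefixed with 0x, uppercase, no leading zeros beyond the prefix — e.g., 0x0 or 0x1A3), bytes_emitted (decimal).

Answer: 2 0xA8C 0

Derivation:
After char 0 ('q'=42): chars_in_quartet=1 acc=0x2A bytes_emitted=0
After char 1 ('M'=12): chars_in_quartet=2 acc=0xA8C bytes_emitted=0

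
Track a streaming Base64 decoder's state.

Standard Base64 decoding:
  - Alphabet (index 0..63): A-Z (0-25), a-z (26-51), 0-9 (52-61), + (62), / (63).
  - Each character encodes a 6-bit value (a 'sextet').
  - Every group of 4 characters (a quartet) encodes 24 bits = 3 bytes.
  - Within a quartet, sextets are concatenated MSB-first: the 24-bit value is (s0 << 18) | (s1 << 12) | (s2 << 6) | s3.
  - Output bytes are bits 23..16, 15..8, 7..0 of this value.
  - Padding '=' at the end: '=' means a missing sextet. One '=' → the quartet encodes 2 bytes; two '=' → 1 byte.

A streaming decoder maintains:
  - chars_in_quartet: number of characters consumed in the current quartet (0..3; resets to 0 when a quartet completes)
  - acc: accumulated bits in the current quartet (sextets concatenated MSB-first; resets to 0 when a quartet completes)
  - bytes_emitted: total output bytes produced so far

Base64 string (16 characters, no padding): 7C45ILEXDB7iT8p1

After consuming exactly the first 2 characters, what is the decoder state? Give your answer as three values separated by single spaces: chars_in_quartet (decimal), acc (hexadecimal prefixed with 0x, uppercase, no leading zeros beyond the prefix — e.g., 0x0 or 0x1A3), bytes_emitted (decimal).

After char 0 ('7'=59): chars_in_quartet=1 acc=0x3B bytes_emitted=0
After char 1 ('C'=2): chars_in_quartet=2 acc=0xEC2 bytes_emitted=0

Answer: 2 0xEC2 0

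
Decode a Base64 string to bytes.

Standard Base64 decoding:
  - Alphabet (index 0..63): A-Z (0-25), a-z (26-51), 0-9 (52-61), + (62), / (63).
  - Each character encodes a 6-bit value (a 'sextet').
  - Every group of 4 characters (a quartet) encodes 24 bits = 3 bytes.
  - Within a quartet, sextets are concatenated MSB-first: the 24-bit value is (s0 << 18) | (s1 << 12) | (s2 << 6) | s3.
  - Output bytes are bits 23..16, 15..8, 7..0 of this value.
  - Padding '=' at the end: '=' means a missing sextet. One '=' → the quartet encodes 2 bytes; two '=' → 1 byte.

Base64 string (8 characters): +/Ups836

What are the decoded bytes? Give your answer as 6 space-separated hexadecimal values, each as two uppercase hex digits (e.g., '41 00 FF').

Answer: FB F5 29 B3 CD FA

Derivation:
After char 0 ('+'=62): chars_in_quartet=1 acc=0x3E bytes_emitted=0
After char 1 ('/'=63): chars_in_quartet=2 acc=0xFBF bytes_emitted=0
After char 2 ('U'=20): chars_in_quartet=3 acc=0x3EFD4 bytes_emitted=0
After char 3 ('p'=41): chars_in_quartet=4 acc=0xFBF529 -> emit FB F5 29, reset; bytes_emitted=3
After char 4 ('s'=44): chars_in_quartet=1 acc=0x2C bytes_emitted=3
After char 5 ('8'=60): chars_in_quartet=2 acc=0xB3C bytes_emitted=3
After char 6 ('3'=55): chars_in_quartet=3 acc=0x2CF37 bytes_emitted=3
After char 7 ('6'=58): chars_in_quartet=4 acc=0xB3CDFA -> emit B3 CD FA, reset; bytes_emitted=6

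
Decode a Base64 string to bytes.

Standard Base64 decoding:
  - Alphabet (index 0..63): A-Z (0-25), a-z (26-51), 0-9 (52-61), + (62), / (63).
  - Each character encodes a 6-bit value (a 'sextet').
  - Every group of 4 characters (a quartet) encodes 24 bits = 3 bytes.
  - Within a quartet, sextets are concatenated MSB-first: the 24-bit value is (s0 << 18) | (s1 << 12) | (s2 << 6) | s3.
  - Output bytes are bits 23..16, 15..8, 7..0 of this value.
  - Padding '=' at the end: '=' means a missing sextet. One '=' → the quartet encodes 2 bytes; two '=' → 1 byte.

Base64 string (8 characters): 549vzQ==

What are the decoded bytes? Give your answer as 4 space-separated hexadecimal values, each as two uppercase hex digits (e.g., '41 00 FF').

Answer: E7 8F 6F CD

Derivation:
After char 0 ('5'=57): chars_in_quartet=1 acc=0x39 bytes_emitted=0
After char 1 ('4'=56): chars_in_quartet=2 acc=0xE78 bytes_emitted=0
After char 2 ('9'=61): chars_in_quartet=3 acc=0x39E3D bytes_emitted=0
After char 3 ('v'=47): chars_in_quartet=4 acc=0xE78F6F -> emit E7 8F 6F, reset; bytes_emitted=3
After char 4 ('z'=51): chars_in_quartet=1 acc=0x33 bytes_emitted=3
After char 5 ('Q'=16): chars_in_quartet=2 acc=0xCD0 bytes_emitted=3
Padding '==': partial quartet acc=0xCD0 -> emit CD; bytes_emitted=4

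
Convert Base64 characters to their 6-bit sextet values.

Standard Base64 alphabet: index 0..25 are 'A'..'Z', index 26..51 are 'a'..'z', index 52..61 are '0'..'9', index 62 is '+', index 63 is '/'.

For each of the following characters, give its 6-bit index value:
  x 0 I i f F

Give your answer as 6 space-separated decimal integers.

'x': a..z range, 26 + ord('x') − ord('a') = 49
'0': 0..9 range, 52 + ord('0') − ord('0') = 52
'I': A..Z range, ord('I') − ord('A') = 8
'i': a..z range, 26 + ord('i') − ord('a') = 34
'f': a..z range, 26 + ord('f') − ord('a') = 31
'F': A..Z range, ord('F') − ord('A') = 5

Answer: 49 52 8 34 31 5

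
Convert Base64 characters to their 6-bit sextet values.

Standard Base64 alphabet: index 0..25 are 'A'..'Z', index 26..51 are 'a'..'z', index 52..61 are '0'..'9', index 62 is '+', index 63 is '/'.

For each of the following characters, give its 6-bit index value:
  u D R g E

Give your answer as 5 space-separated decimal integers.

'u': a..z range, 26 + ord('u') − ord('a') = 46
'D': A..Z range, ord('D') − ord('A') = 3
'R': A..Z range, ord('R') − ord('A') = 17
'g': a..z range, 26 + ord('g') − ord('a') = 32
'E': A..Z range, ord('E') − ord('A') = 4

Answer: 46 3 17 32 4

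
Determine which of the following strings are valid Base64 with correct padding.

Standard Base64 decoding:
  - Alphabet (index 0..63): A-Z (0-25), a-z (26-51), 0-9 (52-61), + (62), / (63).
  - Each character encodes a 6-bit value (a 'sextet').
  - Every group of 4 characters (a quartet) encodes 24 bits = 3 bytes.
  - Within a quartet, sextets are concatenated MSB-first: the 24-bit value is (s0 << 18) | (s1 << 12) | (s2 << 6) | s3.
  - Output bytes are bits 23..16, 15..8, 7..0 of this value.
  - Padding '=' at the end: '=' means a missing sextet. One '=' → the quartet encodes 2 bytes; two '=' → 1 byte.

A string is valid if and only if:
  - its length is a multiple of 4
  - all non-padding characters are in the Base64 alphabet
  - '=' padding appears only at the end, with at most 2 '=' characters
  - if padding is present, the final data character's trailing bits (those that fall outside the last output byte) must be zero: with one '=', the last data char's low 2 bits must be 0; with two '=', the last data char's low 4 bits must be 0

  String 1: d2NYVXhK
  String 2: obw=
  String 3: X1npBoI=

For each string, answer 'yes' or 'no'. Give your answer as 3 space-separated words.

Answer: yes yes yes

Derivation:
String 1: 'd2NYVXhK' → valid
String 2: 'obw=' → valid
String 3: 'X1npBoI=' → valid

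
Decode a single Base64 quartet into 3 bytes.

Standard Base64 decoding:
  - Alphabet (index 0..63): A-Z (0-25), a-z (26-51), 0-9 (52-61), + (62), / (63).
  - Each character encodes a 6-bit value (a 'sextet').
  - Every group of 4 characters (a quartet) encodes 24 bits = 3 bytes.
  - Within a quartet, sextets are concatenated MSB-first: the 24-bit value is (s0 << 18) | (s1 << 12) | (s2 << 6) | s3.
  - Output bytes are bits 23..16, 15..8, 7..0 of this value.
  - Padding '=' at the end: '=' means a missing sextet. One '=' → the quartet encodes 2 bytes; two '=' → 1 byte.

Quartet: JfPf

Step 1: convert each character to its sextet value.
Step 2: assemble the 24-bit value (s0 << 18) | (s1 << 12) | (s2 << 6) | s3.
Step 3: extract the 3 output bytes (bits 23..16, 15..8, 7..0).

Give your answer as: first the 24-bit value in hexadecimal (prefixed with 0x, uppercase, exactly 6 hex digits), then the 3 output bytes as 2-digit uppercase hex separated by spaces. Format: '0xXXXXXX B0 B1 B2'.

Answer: 0x25F3DF 25 F3 DF

Derivation:
Sextets: J=9, f=31, P=15, f=31
24-bit: (9<<18) | (31<<12) | (15<<6) | 31
      = 0x240000 | 0x01F000 | 0x0003C0 | 0x00001F
      = 0x25F3DF
Bytes: (v>>16)&0xFF=25, (v>>8)&0xFF=F3, v&0xFF=DF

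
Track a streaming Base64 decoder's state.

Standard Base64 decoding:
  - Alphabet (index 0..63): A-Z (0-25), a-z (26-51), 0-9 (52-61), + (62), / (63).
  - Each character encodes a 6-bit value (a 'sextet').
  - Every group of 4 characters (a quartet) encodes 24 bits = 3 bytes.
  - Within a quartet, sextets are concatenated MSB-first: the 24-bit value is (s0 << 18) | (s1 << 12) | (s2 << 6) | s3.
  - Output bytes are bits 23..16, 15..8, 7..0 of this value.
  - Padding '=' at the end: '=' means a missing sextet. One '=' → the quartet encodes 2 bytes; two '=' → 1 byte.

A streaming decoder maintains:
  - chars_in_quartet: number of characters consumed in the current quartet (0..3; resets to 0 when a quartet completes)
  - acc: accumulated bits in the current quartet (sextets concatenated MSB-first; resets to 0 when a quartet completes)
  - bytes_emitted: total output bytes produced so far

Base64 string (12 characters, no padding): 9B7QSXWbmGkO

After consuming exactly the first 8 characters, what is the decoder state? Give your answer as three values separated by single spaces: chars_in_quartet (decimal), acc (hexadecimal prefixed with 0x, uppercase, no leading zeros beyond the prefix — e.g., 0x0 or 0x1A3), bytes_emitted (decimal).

After char 0 ('9'=61): chars_in_quartet=1 acc=0x3D bytes_emitted=0
After char 1 ('B'=1): chars_in_quartet=2 acc=0xF41 bytes_emitted=0
After char 2 ('7'=59): chars_in_quartet=3 acc=0x3D07B bytes_emitted=0
After char 3 ('Q'=16): chars_in_quartet=4 acc=0xF41ED0 -> emit F4 1E D0, reset; bytes_emitted=3
After char 4 ('S'=18): chars_in_quartet=1 acc=0x12 bytes_emitted=3
After char 5 ('X'=23): chars_in_quartet=2 acc=0x497 bytes_emitted=3
After char 6 ('W'=22): chars_in_quartet=3 acc=0x125D6 bytes_emitted=3
After char 7 ('b'=27): chars_in_quartet=4 acc=0x49759B -> emit 49 75 9B, reset; bytes_emitted=6

Answer: 0 0x0 6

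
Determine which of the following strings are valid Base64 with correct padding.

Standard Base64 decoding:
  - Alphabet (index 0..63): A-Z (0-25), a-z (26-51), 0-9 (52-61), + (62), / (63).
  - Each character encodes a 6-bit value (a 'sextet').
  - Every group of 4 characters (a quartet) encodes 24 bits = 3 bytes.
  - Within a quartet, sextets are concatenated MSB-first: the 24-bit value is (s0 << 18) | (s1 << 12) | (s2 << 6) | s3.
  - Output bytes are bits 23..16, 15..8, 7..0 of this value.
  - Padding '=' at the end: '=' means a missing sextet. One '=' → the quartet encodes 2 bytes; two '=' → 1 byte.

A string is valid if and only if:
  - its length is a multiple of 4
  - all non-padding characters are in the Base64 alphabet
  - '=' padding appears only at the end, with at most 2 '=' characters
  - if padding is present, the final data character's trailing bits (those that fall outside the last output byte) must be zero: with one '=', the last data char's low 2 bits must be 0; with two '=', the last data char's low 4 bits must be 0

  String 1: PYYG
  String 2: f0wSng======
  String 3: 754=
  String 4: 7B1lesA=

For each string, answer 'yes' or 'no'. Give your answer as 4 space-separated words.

Answer: yes no yes yes

Derivation:
String 1: 'PYYG' → valid
String 2: 'f0wSng======' → invalid (6 pad chars (max 2))
String 3: '754=' → valid
String 4: '7B1lesA=' → valid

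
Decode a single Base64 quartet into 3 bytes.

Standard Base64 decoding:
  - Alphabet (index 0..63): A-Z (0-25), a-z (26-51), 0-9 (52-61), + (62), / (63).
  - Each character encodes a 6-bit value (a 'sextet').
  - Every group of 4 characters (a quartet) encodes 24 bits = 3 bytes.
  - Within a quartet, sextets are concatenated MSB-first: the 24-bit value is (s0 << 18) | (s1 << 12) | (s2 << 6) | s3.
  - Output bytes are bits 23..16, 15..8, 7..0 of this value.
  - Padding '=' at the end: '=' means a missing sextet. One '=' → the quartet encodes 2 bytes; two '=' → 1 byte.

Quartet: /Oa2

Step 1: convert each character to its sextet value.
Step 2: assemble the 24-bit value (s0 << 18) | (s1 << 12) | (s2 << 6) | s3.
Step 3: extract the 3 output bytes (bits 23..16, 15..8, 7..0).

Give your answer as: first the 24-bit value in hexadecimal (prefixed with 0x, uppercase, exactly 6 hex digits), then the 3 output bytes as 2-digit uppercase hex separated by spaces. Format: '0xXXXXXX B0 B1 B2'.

Sextets: /=63, O=14, a=26, 2=54
24-bit: (63<<18) | (14<<12) | (26<<6) | 54
      = 0xFC0000 | 0x00E000 | 0x000680 | 0x000036
      = 0xFCE6B6
Bytes: (v>>16)&0xFF=FC, (v>>8)&0xFF=E6, v&0xFF=B6

Answer: 0xFCE6B6 FC E6 B6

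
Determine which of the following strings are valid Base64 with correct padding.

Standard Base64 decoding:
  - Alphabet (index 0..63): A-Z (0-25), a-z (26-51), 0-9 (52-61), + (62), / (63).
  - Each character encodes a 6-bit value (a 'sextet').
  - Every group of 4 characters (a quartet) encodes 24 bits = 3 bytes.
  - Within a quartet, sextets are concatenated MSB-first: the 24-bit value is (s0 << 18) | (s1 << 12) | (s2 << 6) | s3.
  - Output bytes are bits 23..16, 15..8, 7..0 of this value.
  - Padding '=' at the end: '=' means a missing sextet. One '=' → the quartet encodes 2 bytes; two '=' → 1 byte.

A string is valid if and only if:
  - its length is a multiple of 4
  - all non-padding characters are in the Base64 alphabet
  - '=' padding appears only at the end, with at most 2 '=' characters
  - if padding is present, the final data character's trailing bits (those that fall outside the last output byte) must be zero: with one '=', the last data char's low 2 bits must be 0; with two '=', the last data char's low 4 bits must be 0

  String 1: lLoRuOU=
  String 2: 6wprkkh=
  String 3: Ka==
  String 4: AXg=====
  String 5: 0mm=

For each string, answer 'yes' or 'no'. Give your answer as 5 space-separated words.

Answer: yes no no no no

Derivation:
String 1: 'lLoRuOU=' → valid
String 2: '6wprkkh=' → invalid (bad trailing bits)
String 3: 'Ka==' → invalid (bad trailing bits)
String 4: 'AXg=====' → invalid (5 pad chars (max 2))
String 5: '0mm=' → invalid (bad trailing bits)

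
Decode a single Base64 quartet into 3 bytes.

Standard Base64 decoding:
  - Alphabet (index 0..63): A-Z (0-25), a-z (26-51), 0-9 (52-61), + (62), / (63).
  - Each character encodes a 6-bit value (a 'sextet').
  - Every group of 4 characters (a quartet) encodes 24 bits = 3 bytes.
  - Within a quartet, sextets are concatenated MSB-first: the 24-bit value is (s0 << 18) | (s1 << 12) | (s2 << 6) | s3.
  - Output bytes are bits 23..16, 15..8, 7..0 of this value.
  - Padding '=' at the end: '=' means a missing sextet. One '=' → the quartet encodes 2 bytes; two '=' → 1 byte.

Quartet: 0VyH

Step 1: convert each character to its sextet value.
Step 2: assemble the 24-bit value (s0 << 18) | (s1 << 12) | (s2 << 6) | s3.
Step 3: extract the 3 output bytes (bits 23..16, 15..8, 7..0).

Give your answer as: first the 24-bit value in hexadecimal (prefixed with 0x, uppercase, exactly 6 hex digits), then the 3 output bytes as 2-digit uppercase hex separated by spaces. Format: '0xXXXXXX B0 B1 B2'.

Answer: 0xD15C87 D1 5C 87

Derivation:
Sextets: 0=52, V=21, y=50, H=7
24-bit: (52<<18) | (21<<12) | (50<<6) | 7
      = 0xD00000 | 0x015000 | 0x000C80 | 0x000007
      = 0xD15C87
Bytes: (v>>16)&0xFF=D1, (v>>8)&0xFF=5C, v&0xFF=87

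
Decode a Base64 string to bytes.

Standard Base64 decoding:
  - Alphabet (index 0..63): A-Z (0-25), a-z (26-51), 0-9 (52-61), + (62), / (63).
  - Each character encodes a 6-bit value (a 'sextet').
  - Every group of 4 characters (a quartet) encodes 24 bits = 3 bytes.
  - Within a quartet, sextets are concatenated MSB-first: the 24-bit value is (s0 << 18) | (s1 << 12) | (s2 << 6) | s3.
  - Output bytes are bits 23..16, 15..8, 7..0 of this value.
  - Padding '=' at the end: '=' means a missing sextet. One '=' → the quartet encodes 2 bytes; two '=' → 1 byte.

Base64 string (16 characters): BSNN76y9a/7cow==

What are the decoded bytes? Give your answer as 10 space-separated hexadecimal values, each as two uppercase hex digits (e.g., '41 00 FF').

After char 0 ('B'=1): chars_in_quartet=1 acc=0x1 bytes_emitted=0
After char 1 ('S'=18): chars_in_quartet=2 acc=0x52 bytes_emitted=0
After char 2 ('N'=13): chars_in_quartet=3 acc=0x148D bytes_emitted=0
After char 3 ('N'=13): chars_in_quartet=4 acc=0x5234D -> emit 05 23 4D, reset; bytes_emitted=3
After char 4 ('7'=59): chars_in_quartet=1 acc=0x3B bytes_emitted=3
After char 5 ('6'=58): chars_in_quartet=2 acc=0xEFA bytes_emitted=3
After char 6 ('y'=50): chars_in_quartet=3 acc=0x3BEB2 bytes_emitted=3
After char 7 ('9'=61): chars_in_quartet=4 acc=0xEFACBD -> emit EF AC BD, reset; bytes_emitted=6
After char 8 ('a'=26): chars_in_quartet=1 acc=0x1A bytes_emitted=6
After char 9 ('/'=63): chars_in_quartet=2 acc=0x6BF bytes_emitted=6
After char 10 ('7'=59): chars_in_quartet=3 acc=0x1AFFB bytes_emitted=6
After char 11 ('c'=28): chars_in_quartet=4 acc=0x6BFEDC -> emit 6B FE DC, reset; bytes_emitted=9
After char 12 ('o'=40): chars_in_quartet=1 acc=0x28 bytes_emitted=9
After char 13 ('w'=48): chars_in_quartet=2 acc=0xA30 bytes_emitted=9
Padding '==': partial quartet acc=0xA30 -> emit A3; bytes_emitted=10

Answer: 05 23 4D EF AC BD 6B FE DC A3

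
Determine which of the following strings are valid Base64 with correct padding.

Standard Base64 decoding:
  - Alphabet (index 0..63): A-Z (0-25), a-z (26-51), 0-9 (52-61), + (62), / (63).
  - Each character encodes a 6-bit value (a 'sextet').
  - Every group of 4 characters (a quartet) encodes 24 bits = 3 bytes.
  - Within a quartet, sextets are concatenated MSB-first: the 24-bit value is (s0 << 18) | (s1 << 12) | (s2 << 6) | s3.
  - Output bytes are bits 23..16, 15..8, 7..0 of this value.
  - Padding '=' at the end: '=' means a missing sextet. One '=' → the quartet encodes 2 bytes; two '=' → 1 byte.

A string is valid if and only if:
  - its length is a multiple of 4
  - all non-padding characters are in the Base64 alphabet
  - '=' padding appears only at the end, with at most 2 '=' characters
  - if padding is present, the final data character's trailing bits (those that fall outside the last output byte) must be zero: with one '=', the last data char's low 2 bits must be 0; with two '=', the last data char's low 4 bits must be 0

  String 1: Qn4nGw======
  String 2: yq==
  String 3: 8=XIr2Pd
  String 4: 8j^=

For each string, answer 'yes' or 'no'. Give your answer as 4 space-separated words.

Answer: no no no no

Derivation:
String 1: 'Qn4nGw======' → invalid (6 pad chars (max 2))
String 2: 'yq==' → invalid (bad trailing bits)
String 3: '8=XIr2Pd' → invalid (bad char(s): ['=']; '=' in middle)
String 4: '8j^=' → invalid (bad char(s): ['^'])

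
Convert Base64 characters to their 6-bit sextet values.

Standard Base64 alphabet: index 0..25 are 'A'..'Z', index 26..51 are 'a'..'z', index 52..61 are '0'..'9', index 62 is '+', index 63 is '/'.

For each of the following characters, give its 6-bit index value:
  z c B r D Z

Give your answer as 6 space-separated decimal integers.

Answer: 51 28 1 43 3 25

Derivation:
'z': a..z range, 26 + ord('z') − ord('a') = 51
'c': a..z range, 26 + ord('c') − ord('a') = 28
'B': A..Z range, ord('B') − ord('A') = 1
'r': a..z range, 26 + ord('r') − ord('a') = 43
'D': A..Z range, ord('D') − ord('A') = 3
'Z': A..Z range, ord('Z') − ord('A') = 25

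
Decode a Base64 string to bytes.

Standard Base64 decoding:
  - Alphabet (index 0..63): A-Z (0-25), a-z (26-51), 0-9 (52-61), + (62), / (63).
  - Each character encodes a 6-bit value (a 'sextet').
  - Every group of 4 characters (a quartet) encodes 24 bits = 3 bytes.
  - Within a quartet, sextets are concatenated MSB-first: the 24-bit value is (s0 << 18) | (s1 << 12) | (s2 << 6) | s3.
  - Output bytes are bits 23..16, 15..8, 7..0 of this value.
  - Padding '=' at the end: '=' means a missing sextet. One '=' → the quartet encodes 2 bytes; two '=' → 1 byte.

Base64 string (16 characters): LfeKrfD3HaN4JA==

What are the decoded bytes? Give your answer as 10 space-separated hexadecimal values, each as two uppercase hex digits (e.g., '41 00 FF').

Answer: 2D F7 8A AD F0 F7 1D A3 78 24

Derivation:
After char 0 ('L'=11): chars_in_quartet=1 acc=0xB bytes_emitted=0
After char 1 ('f'=31): chars_in_quartet=2 acc=0x2DF bytes_emitted=0
After char 2 ('e'=30): chars_in_quartet=3 acc=0xB7DE bytes_emitted=0
After char 3 ('K'=10): chars_in_quartet=4 acc=0x2DF78A -> emit 2D F7 8A, reset; bytes_emitted=3
After char 4 ('r'=43): chars_in_quartet=1 acc=0x2B bytes_emitted=3
After char 5 ('f'=31): chars_in_quartet=2 acc=0xADF bytes_emitted=3
After char 6 ('D'=3): chars_in_quartet=3 acc=0x2B7C3 bytes_emitted=3
After char 7 ('3'=55): chars_in_quartet=4 acc=0xADF0F7 -> emit AD F0 F7, reset; bytes_emitted=6
After char 8 ('H'=7): chars_in_quartet=1 acc=0x7 bytes_emitted=6
After char 9 ('a'=26): chars_in_quartet=2 acc=0x1DA bytes_emitted=6
After char 10 ('N'=13): chars_in_quartet=3 acc=0x768D bytes_emitted=6
After char 11 ('4'=56): chars_in_quartet=4 acc=0x1DA378 -> emit 1D A3 78, reset; bytes_emitted=9
After char 12 ('J'=9): chars_in_quartet=1 acc=0x9 bytes_emitted=9
After char 13 ('A'=0): chars_in_quartet=2 acc=0x240 bytes_emitted=9
Padding '==': partial quartet acc=0x240 -> emit 24; bytes_emitted=10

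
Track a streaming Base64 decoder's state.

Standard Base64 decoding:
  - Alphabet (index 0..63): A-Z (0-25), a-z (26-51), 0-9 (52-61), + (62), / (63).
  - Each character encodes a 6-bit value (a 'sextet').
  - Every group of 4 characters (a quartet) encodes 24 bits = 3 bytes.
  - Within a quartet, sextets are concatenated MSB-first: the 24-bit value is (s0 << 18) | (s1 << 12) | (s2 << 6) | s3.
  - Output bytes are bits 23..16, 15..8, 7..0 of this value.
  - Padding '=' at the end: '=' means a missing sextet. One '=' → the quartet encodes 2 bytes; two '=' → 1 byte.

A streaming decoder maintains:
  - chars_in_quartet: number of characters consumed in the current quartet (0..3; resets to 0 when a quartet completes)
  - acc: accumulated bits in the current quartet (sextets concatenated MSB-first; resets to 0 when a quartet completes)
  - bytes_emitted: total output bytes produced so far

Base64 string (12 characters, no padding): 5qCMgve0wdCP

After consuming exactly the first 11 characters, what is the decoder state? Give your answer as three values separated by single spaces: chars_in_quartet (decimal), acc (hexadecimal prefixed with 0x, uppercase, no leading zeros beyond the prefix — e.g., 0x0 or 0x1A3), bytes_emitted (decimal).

After char 0 ('5'=57): chars_in_quartet=1 acc=0x39 bytes_emitted=0
After char 1 ('q'=42): chars_in_quartet=2 acc=0xE6A bytes_emitted=0
After char 2 ('C'=2): chars_in_quartet=3 acc=0x39A82 bytes_emitted=0
After char 3 ('M'=12): chars_in_quartet=4 acc=0xE6A08C -> emit E6 A0 8C, reset; bytes_emitted=3
After char 4 ('g'=32): chars_in_quartet=1 acc=0x20 bytes_emitted=3
After char 5 ('v'=47): chars_in_quartet=2 acc=0x82F bytes_emitted=3
After char 6 ('e'=30): chars_in_quartet=3 acc=0x20BDE bytes_emitted=3
After char 7 ('0'=52): chars_in_quartet=4 acc=0x82F7B4 -> emit 82 F7 B4, reset; bytes_emitted=6
After char 8 ('w'=48): chars_in_quartet=1 acc=0x30 bytes_emitted=6
After char 9 ('d'=29): chars_in_quartet=2 acc=0xC1D bytes_emitted=6
After char 10 ('C'=2): chars_in_quartet=3 acc=0x30742 bytes_emitted=6

Answer: 3 0x30742 6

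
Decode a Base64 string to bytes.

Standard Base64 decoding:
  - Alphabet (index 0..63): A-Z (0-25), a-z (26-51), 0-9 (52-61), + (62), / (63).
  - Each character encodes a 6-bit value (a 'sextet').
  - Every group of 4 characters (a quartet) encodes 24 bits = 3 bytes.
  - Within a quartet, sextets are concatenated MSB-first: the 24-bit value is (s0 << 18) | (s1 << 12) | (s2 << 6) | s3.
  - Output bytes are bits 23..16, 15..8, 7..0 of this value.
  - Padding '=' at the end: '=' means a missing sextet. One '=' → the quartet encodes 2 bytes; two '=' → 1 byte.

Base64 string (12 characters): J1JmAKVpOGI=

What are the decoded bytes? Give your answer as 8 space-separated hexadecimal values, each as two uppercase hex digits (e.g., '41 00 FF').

Answer: 27 52 66 00 A5 69 38 62

Derivation:
After char 0 ('J'=9): chars_in_quartet=1 acc=0x9 bytes_emitted=0
After char 1 ('1'=53): chars_in_quartet=2 acc=0x275 bytes_emitted=0
After char 2 ('J'=9): chars_in_quartet=3 acc=0x9D49 bytes_emitted=0
After char 3 ('m'=38): chars_in_quartet=4 acc=0x275266 -> emit 27 52 66, reset; bytes_emitted=3
After char 4 ('A'=0): chars_in_quartet=1 acc=0x0 bytes_emitted=3
After char 5 ('K'=10): chars_in_quartet=2 acc=0xA bytes_emitted=3
After char 6 ('V'=21): chars_in_quartet=3 acc=0x295 bytes_emitted=3
After char 7 ('p'=41): chars_in_quartet=4 acc=0xA569 -> emit 00 A5 69, reset; bytes_emitted=6
After char 8 ('O'=14): chars_in_quartet=1 acc=0xE bytes_emitted=6
After char 9 ('G'=6): chars_in_quartet=2 acc=0x386 bytes_emitted=6
After char 10 ('I'=8): chars_in_quartet=3 acc=0xE188 bytes_emitted=6
Padding '=': partial quartet acc=0xE188 -> emit 38 62; bytes_emitted=8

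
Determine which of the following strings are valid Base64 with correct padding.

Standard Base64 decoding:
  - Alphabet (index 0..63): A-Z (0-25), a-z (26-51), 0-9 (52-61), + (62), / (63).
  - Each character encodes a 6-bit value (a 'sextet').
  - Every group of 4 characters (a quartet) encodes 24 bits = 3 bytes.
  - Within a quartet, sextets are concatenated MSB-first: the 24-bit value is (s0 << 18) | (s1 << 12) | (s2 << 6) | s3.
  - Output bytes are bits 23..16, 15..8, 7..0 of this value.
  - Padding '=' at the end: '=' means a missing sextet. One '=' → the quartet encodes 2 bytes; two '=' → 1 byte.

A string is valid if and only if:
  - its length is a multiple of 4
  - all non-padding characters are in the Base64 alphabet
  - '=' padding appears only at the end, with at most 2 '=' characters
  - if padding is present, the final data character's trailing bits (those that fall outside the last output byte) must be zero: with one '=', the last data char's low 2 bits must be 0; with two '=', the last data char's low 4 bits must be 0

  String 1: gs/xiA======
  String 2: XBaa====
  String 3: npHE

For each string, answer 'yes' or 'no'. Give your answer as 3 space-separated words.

String 1: 'gs/xiA======' → invalid (6 pad chars (max 2))
String 2: 'XBaa====' → invalid (4 pad chars (max 2))
String 3: 'npHE' → valid

Answer: no no yes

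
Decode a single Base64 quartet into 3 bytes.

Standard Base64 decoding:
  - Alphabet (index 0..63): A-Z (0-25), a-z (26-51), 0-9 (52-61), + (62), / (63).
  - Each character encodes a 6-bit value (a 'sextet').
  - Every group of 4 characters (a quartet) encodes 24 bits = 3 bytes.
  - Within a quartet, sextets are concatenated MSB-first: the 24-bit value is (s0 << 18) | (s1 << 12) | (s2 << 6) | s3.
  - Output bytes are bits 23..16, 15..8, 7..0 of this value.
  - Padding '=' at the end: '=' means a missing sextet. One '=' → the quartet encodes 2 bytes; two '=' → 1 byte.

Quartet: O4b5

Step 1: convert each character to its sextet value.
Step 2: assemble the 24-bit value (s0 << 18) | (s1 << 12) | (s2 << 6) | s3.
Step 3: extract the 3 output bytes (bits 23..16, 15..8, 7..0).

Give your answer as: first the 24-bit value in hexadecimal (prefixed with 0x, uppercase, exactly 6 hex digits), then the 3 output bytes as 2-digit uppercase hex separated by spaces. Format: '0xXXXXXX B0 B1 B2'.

Sextets: O=14, 4=56, b=27, 5=57
24-bit: (14<<18) | (56<<12) | (27<<6) | 57
      = 0x380000 | 0x038000 | 0x0006C0 | 0x000039
      = 0x3B86F9
Bytes: (v>>16)&0xFF=3B, (v>>8)&0xFF=86, v&0xFF=F9

Answer: 0x3B86F9 3B 86 F9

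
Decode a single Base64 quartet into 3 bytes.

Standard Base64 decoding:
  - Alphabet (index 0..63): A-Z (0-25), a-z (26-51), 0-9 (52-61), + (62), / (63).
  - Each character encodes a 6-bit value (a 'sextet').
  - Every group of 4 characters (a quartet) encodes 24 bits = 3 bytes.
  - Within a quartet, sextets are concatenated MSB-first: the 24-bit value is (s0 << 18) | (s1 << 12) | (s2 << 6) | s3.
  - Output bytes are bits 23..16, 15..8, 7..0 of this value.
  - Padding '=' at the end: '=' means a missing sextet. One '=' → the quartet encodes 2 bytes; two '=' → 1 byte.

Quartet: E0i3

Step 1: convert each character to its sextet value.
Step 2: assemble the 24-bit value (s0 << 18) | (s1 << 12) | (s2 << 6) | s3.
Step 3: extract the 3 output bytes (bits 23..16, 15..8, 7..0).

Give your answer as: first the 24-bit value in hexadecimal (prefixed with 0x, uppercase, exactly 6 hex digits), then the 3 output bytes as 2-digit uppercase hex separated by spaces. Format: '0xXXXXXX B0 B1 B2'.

Answer: 0x1348B7 13 48 B7

Derivation:
Sextets: E=4, 0=52, i=34, 3=55
24-bit: (4<<18) | (52<<12) | (34<<6) | 55
      = 0x100000 | 0x034000 | 0x000880 | 0x000037
      = 0x1348B7
Bytes: (v>>16)&0xFF=13, (v>>8)&0xFF=48, v&0xFF=B7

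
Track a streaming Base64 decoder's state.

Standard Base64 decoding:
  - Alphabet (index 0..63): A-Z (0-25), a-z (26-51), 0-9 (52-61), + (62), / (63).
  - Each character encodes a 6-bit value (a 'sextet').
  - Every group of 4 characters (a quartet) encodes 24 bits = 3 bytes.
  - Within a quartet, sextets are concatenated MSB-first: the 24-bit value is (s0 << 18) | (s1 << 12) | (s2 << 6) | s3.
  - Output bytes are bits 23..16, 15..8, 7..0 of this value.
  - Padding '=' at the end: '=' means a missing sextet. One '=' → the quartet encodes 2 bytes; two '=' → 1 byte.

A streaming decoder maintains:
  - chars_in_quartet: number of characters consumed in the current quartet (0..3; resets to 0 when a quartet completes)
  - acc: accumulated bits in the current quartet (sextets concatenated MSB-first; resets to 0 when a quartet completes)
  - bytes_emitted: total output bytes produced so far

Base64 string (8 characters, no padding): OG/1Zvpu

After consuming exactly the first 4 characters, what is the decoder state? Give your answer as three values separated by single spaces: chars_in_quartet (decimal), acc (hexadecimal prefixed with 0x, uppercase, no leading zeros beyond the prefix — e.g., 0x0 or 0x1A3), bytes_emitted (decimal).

After char 0 ('O'=14): chars_in_quartet=1 acc=0xE bytes_emitted=0
After char 1 ('G'=6): chars_in_quartet=2 acc=0x386 bytes_emitted=0
After char 2 ('/'=63): chars_in_quartet=3 acc=0xE1BF bytes_emitted=0
After char 3 ('1'=53): chars_in_quartet=4 acc=0x386FF5 -> emit 38 6F F5, reset; bytes_emitted=3

Answer: 0 0x0 3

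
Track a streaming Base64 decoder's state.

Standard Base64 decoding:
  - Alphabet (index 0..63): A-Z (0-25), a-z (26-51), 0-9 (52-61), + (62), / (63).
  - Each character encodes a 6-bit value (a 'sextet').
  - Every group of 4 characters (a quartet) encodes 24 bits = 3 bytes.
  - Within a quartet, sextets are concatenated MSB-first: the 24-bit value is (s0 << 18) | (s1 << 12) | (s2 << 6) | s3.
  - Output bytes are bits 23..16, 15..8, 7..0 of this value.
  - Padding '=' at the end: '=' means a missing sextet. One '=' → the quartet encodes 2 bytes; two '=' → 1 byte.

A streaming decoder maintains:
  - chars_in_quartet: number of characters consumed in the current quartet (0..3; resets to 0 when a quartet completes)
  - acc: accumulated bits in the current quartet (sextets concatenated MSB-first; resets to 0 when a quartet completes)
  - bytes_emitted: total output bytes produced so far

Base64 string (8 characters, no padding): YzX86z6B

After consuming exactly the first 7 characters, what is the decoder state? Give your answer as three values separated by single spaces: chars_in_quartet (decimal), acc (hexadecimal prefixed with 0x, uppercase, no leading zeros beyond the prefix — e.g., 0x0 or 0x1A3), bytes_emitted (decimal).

After char 0 ('Y'=24): chars_in_quartet=1 acc=0x18 bytes_emitted=0
After char 1 ('z'=51): chars_in_quartet=2 acc=0x633 bytes_emitted=0
After char 2 ('X'=23): chars_in_quartet=3 acc=0x18CD7 bytes_emitted=0
After char 3 ('8'=60): chars_in_quartet=4 acc=0x6335FC -> emit 63 35 FC, reset; bytes_emitted=3
After char 4 ('6'=58): chars_in_quartet=1 acc=0x3A bytes_emitted=3
After char 5 ('z'=51): chars_in_quartet=2 acc=0xEB3 bytes_emitted=3
After char 6 ('6'=58): chars_in_quartet=3 acc=0x3ACFA bytes_emitted=3

Answer: 3 0x3ACFA 3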